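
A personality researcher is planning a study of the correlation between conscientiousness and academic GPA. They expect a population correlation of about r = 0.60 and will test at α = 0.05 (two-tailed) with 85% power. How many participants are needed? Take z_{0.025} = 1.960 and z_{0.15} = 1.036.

Fisher's z: C = ½·ln((1+r)/(1−r)) = ½·ln(4.0000) = 0.6931.
n = ((z_{α/2} + z_β)/C)² + 3.
(1.960 + 1.036) / 0.6931 = 2.996 / 0.6931 = 4.323.
n = 4.323² + 3 = 18.68 + 3 = 21.7.
Round up.

n = 22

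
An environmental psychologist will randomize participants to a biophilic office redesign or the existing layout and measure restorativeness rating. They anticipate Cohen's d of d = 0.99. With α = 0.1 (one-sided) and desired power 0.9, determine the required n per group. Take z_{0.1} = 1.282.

n = 14 per group

For two independent groups with equal n: n = 2·((z_{α} + z_β) / d)².
z_{α} + z_β = 1.282 + 1.282 = 2.564.
n = 2 × (2.564 / 0.99)² = 2 × 2.590² = 2 × 6.71 = 13.4.
Round up to the next whole participant.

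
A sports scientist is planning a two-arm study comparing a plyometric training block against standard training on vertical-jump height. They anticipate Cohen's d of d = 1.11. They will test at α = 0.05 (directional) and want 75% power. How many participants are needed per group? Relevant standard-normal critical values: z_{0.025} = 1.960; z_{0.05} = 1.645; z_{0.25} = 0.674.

For two independent groups with equal n: n = 2·((z_{α} + z_β) / d)².
z_{α} + z_β = 1.645 + 0.674 = 2.319.
n = 2 × (2.319 / 1.11)² = 2 × 2.089² = 2 × 4.36 = 8.7.
Round up to the next whole participant.

n = 9 per group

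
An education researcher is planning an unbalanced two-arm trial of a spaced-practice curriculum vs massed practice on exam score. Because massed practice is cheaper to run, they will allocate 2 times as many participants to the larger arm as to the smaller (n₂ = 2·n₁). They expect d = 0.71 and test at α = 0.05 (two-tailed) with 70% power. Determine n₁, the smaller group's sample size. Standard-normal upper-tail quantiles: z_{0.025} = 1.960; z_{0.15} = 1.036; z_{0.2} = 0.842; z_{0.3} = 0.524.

With allocation ratio k = n₂/n₁ = 2, Var(x̄₁−x̄₂) = σ²(1/n₁ + 1/(k·n₁)) = σ²·(k+1)/(k·n₁).
So n₁ = (1 + 1/k)·((z_{α/2} + z_β)/d)² = 1.500 × (2.484/0.71)².
n₁ = 1.500 × 12.24 = 18.4.
Round up: n₁ = 19, giving n₂ = 2 × 19 = 38.

n₁ = 19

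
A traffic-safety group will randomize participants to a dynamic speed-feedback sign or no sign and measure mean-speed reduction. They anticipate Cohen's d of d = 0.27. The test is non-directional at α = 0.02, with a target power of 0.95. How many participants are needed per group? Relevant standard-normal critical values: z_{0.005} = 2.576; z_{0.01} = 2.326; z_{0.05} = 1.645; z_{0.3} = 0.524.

n = 433 per group

For two independent groups with equal n: n = 2·((z_{α/2} + z_β) / d)².
z_{α/2} + z_β = 2.326 + 1.645 = 3.971.
n = 2 × (3.971 / 0.27)² = 2 × 14.707² = 2 × 216.31 = 432.6.
Round up to the next whole participant.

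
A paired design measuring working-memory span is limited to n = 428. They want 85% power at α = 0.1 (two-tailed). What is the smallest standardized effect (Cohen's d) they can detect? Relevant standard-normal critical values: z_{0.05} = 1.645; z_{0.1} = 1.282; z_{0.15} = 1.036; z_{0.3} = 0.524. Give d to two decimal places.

For a single sample (or paired design) of n = 428: d_min = (z_{α/2} + z_β)/√n.
z-sum = 1.645 + 1.036 = 2.681.
d_min = 2.681 / √428 = 2.681 / 20.688 = 0.130.

d_min ≈ 0.13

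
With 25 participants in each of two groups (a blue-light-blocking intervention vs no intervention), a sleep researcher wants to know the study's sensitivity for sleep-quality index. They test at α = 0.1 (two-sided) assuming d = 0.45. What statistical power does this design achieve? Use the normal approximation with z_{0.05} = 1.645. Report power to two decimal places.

For two equal groups, power = Φ(d·√(n/2) − z_{α/2}).
d·√(n/2) = 0.45 × √(25/2) = 0.45 × 3.536 = 1.591.
z_β = 1.591 − 1.645 = -0.054.
Power = Φ(-0.054) = 0.478.

power ≈ 0.48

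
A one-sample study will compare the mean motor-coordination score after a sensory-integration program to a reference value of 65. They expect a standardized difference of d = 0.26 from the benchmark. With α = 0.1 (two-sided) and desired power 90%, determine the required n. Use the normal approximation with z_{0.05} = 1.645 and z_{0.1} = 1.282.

n = 127

For a one-sample test: n = ((z_{α/2} + z_β) / d)².
z_{α/2} + z_β = 1.645 + 1.282 = 2.927.
n = (2.927 / 0.26)² = 11.258² = 126.74.
Round up.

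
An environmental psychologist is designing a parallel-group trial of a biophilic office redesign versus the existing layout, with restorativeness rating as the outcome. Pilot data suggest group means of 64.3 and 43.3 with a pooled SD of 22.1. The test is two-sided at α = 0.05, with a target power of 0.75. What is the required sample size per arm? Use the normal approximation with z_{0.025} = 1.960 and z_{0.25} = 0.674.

n = 16 per group

Cohen's d = |M₁ − M₂| / SD_pooled = |64.3 − 43.3| / 22.1 = 21.0 / 22.1 = 0.950.
For two independent groups with equal n: n = 2·((z_{α/2} + z_β) / d)².
z_{α/2} + z_β = 1.960 + 0.674 = 2.634.
n = 2 × (2.634 / 0.950)² = 2 × 2.773² = 2 × 7.69 = 15.4.
Round up to the next whole participant.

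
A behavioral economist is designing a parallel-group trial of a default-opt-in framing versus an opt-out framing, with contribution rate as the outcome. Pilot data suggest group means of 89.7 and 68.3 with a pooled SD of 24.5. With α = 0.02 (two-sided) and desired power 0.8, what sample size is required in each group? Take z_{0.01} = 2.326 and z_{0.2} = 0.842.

Cohen's d = |M₁ − M₂| / SD_pooled = |89.7 − 68.3| / 24.5 = 21.4 / 24.5 = 0.873.
For two independent groups with equal n: n = 2·((z_{α/2} + z_β) / d)².
z_{α/2} + z_β = 2.326 + 0.842 = 3.168.
n = 2 × (3.168 / 0.873)² = 2 × 3.629² = 2 × 13.17 = 26.3.
Round up to the next whole participant.

n = 27 per group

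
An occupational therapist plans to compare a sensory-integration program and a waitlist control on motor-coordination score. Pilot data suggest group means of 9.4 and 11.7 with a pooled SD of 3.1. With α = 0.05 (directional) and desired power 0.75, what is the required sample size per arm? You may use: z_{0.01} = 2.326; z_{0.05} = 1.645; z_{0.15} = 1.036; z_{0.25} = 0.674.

Cohen's d = |M₁ − M₂| / SD_pooled = |9.4 − 11.7| / 3.1 = 2.3 / 3.1 = 0.742.
For two independent groups with equal n: n = 2·((z_{α} + z_β) / d)².
z_{α} + z_β = 1.645 + 0.674 = 2.319.
n = 2 × (2.319 / 0.742)² = 2 × 3.125² = 2 × 9.77 = 19.5.
Round up to the next whole participant.

n = 20 per group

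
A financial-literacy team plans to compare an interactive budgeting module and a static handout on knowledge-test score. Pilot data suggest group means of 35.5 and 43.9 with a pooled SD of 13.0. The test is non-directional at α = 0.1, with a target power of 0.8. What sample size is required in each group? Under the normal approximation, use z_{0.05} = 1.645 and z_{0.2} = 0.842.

n = 30 per group

Cohen's d = |M₁ − M₂| / SD_pooled = |35.5 − 43.9| / 13.0 = 8.4 / 13.0 = 0.646.
For two independent groups with equal n: n = 2·((z_{α/2} + z_β) / d)².
z_{α/2} + z_β = 1.645 + 0.842 = 2.487.
n = 2 × (2.487 / 0.646)² = 2 × 3.850² = 2 × 14.82 = 29.6.
Round up to the next whole participant.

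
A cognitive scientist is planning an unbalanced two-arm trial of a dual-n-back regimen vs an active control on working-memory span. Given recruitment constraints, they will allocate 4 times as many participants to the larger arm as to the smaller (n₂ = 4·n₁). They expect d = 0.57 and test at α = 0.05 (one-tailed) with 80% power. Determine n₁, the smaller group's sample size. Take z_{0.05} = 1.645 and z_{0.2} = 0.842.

n₁ = 24

With allocation ratio k = n₂/n₁ = 4, Var(x̄₁−x̄₂) = σ²(1/n₁ + 1/(k·n₁)) = σ²·(k+1)/(k·n₁).
So n₁ = (1 + 1/k)·((z_{α} + z_β)/d)² = 1.250 × (2.487/0.57)².
n₁ = 1.250 × 19.04 = 23.8.
Round up: n₁ = 24, giving n₂ = 4 × 24 = 96.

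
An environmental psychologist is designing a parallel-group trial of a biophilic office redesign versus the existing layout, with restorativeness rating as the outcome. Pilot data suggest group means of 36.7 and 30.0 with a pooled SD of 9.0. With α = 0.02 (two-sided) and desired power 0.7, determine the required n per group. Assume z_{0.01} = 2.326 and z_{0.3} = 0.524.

n = 30 per group

Cohen's d = |M₁ − M₂| / SD_pooled = |36.7 − 30.0| / 9.0 = 6.7 / 9.0 = 0.744.
For two independent groups with equal n: n = 2·((z_{α/2} + z_β) / d)².
z_{α/2} + z_β = 2.326 + 0.524 = 2.850.
n = 2 × (2.850 / 0.744)² = 2 × 3.831² = 2 × 14.67 = 29.3.
Round up to the next whole participant.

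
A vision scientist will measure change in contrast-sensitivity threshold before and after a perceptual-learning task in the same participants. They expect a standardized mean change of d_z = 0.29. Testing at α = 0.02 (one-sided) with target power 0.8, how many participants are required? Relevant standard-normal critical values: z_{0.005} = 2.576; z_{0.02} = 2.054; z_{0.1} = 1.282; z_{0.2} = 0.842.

n = 100 pairs

For a paired (one-sample on differences) test: n = ((z_{α} + z_β) / d)².
z_{α} + z_β = 2.054 + 0.842 = 2.896.
n = (2.896 / 0.29)² = 9.986² = 99.72.
Round up.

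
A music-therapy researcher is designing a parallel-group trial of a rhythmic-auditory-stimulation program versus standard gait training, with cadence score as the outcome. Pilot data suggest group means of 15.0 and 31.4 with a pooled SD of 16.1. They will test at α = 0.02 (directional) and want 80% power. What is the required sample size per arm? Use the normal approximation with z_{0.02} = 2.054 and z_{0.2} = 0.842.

Cohen's d = |M₁ − M₂| / SD_pooled = |15.0 − 31.4| / 16.1 = 16.4 / 16.1 = 1.019.
For two independent groups with equal n: n = 2·((z_{α} + z_β) / d)².
z_{α} + z_β = 2.054 + 0.842 = 2.896.
n = 2 × (2.896 / 1.019)² = 2 × 2.842² = 2 × 8.08 = 16.2.
Round up to the next whole participant.

n = 17 per group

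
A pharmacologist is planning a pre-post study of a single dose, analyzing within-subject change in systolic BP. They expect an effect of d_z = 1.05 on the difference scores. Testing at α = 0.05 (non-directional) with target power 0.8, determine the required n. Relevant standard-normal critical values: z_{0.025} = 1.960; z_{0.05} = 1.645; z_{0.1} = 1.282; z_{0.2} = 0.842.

n = 8 pairs

For a paired (one-sample on differences) test: n = ((z_{α/2} + z_β) / d)².
z_{α/2} + z_β = 1.960 + 0.842 = 2.802.
n = (2.802 / 1.05)² = 2.669² = 7.12.
Round up.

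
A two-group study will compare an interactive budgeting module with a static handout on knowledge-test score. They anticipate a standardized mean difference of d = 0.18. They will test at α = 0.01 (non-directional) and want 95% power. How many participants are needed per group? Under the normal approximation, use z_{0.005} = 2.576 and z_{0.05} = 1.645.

n = 1100 per group

For two independent groups with equal n: n = 2·((z_{α/2} + z_β) / d)².
z_{α/2} + z_β = 2.576 + 1.645 = 4.221.
n = 2 × (4.221 / 0.18)² = 2 × 23.450² = 2 × 549.90 = 1099.8.
Round up to the next whole participant.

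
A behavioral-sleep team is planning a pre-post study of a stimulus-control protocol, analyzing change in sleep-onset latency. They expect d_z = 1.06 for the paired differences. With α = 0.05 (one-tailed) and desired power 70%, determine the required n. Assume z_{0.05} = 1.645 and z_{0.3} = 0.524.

n = 5 pairs

For a paired (one-sample on differences) test: n = ((z_{α} + z_β) / d)².
z_{α} + z_β = 1.645 + 0.524 = 2.169.
n = (2.169 / 1.06)² = 2.046² = 4.19.
Round up.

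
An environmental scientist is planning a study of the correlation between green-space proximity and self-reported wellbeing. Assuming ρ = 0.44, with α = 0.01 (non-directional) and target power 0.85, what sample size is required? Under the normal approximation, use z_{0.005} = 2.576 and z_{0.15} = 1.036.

Fisher's z: C = ½·ln((1+r)/(1−r)) = ½·ln(2.5714) = 0.4722.
n = ((z_{α/2} + z_β)/C)² + 3.
(2.576 + 1.036) / 0.4722 = 3.612 / 0.4722 = 7.649.
n = 7.649² + 3 = 58.51 + 3 = 61.5.
Round up.

n = 62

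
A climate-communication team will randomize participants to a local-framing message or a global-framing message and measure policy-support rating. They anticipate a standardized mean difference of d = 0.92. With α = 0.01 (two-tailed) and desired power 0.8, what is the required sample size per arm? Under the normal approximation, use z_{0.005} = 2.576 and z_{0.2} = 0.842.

For two independent groups with equal n: n = 2·((z_{α/2} + z_β) / d)².
z_{α/2} + z_β = 2.576 + 0.842 = 3.418.
n = 2 × (3.418 / 0.92)² = 2 × 3.715² = 2 × 13.80 = 27.6.
Round up to the next whole participant.

n = 28 per group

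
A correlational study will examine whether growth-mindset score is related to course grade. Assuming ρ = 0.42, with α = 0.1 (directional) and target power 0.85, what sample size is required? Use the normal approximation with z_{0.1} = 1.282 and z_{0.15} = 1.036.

n = 30

Fisher's z: C = ½·ln((1+r)/(1−r)) = ½·ln(2.4483) = 0.4477.
n = ((z_{α} + z_β)/C)² + 3.
(1.282 + 1.036) / 0.4477 = 2.318 / 0.4477 = 5.178.
n = 5.178² + 3 = 26.81 + 3 = 29.8.
Round up.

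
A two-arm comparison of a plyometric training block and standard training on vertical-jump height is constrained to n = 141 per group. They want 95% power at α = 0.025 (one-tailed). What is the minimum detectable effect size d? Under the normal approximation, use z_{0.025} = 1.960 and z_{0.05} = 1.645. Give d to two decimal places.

d_min ≈ 0.43

For two independent groups of n = 141 each: d_min = (z_{α} + z_β)·√(2/n).
z-sum = 1.960 + 1.645 = 3.605.
d_min = 3.605 × √(2/141) = 3.605 × 0.1191 = 0.429.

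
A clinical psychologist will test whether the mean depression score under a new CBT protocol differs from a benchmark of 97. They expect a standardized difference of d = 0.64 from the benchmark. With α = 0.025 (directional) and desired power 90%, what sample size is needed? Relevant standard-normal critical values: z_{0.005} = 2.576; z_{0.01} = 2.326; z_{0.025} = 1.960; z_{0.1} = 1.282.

n = 26

For a one-sample test: n = ((z_{α} + z_β) / d)².
z_{α} + z_β = 1.960 + 1.282 = 3.242.
n = (3.242 / 0.64)² = 5.066² = 25.66.
Round up.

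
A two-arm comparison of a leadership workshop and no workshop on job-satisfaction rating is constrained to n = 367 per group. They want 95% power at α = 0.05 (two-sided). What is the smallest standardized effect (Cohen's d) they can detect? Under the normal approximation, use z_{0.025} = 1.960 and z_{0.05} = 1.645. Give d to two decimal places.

For two independent groups of n = 367 each: d_min = (z_{α/2} + z_β)·√(2/n).
z-sum = 1.960 + 1.645 = 3.605.
d_min = 3.605 × √(2/367) = 3.605 × 0.0738 = 0.266.

d_min ≈ 0.27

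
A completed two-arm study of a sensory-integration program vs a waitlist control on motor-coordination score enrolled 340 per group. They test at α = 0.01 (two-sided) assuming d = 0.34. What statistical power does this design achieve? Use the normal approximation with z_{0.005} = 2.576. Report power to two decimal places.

power ≈ 0.97

For two equal groups, power = Φ(d·√(n/2) − z_{α/2}).
d·√(n/2) = 0.34 × √(340/2) = 0.34 × 13.038 = 4.433.
z_β = 4.433 − 2.576 = 1.857.
Power = Φ(1.857) = 0.968.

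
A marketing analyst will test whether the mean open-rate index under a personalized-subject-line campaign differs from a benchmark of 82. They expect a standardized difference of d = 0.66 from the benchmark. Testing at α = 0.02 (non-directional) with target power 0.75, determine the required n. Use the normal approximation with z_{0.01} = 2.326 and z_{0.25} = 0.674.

For a one-sample test: n = ((z_{α/2} + z_β) / d)².
z_{α/2} + z_β = 2.326 + 0.674 = 3.000.
n = (3.000 / 0.66)² = 4.545² = 20.66.
Round up.

n = 21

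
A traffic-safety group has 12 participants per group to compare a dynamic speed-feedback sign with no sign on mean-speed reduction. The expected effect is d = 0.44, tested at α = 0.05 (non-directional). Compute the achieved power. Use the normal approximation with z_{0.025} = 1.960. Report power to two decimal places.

power ≈ 0.19

For two equal groups, power = Φ(d·√(n/2) − z_{α/2}).
d·√(n/2) = 0.44 × √(12/2) = 0.44 × 2.449 = 1.078.
z_β = 1.078 − 1.960 = -0.882.
Power = Φ(-0.882) = 0.189.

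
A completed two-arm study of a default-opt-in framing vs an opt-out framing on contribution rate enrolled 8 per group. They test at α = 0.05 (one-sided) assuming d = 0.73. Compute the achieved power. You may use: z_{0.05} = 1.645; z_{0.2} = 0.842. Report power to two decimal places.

For two equal groups, power = Φ(d·√(n/2) − z_{α}).
d·√(n/2) = 0.73 × √(8/2) = 0.73 × 2.000 = 1.460.
z_β = 1.460 − 1.645 = -0.185.
Power = Φ(-0.185) = 0.427.

power ≈ 0.43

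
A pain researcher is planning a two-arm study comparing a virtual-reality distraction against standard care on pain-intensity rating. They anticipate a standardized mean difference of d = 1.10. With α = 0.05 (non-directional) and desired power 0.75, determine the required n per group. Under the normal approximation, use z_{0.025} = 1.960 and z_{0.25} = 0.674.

For two independent groups with equal n: n = 2·((z_{α/2} + z_β) / d)².
z_{α/2} + z_β = 1.960 + 0.674 = 2.634.
n = 2 × (2.634 / 1.10)² = 2 × 2.395² = 2 × 5.73 = 11.5.
Round up to the next whole participant.

n = 12 per group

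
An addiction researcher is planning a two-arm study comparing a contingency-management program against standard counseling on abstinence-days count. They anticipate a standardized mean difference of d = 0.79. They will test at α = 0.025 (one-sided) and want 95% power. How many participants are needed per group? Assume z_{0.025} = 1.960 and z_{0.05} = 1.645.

For two independent groups with equal n: n = 2·((z_{α} + z_β) / d)².
z_{α} + z_β = 1.960 + 1.645 = 3.605.
n = 2 × (3.605 / 0.79)² = 2 × 4.563² = 2 × 20.82 = 41.6.
Round up to the next whole participant.

n = 42 per group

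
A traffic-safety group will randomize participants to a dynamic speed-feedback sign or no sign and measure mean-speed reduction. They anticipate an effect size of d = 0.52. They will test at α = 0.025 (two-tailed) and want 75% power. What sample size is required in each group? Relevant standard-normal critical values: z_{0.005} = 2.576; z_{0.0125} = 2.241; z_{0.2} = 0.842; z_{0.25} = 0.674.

n = 63 per group

For two independent groups with equal n: n = 2·((z_{α/2} + z_β) / d)².
z_{α/2} + z_β = 2.241 + 0.674 = 2.915.
n = 2 × (2.915 / 0.52)² = 2 × 5.606² = 2 × 31.42 = 62.8.
Round up to the next whole participant.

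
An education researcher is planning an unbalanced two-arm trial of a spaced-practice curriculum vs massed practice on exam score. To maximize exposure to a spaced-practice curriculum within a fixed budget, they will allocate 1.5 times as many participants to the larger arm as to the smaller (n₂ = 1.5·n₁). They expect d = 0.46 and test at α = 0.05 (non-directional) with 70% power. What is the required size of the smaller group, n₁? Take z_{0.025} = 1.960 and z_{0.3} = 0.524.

n₁ = 49

With allocation ratio k = n₂/n₁ = 1.5, Var(x̄₁−x̄₂) = σ²(1/n₁ + 1/(k·n₁)) = σ²·(k+1)/(k·n₁).
So n₁ = (1 + 1/k)·((z_{α/2} + z_β)/d)² = 1.667 × (2.484/0.46)².
n₁ = 1.667 × 29.16 = 48.6.
Round up: n₁ = 49, giving n₂ = ⌈1.5 × 49⌉ = ⌈73.5⌉ = 74.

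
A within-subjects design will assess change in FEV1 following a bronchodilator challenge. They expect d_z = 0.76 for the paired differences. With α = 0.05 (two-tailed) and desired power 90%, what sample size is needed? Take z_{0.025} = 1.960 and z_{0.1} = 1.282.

For a paired (one-sample on differences) test: n = ((z_{α/2} + z_β) / d)².
z_{α/2} + z_β = 1.960 + 1.282 = 3.242.
n = (3.242 / 0.76)² = 4.266² = 18.20.
Round up.

n = 19 pairs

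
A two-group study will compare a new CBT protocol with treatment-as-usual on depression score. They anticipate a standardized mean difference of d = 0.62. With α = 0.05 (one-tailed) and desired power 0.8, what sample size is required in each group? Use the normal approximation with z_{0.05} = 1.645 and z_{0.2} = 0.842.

For two independent groups with equal n: n = 2·((z_{α} + z_β) / d)².
z_{α} + z_β = 1.645 + 0.842 = 2.487.
n = 2 × (2.487 / 0.62)² = 2 × 4.011² = 2 × 16.09 = 32.2.
Round up to the next whole participant.

n = 33 per group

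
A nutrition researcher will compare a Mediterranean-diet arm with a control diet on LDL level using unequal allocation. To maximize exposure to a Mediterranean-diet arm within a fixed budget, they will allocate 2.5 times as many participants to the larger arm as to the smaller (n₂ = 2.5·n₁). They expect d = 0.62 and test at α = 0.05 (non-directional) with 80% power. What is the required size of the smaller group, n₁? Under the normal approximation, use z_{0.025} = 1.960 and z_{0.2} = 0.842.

With allocation ratio k = n₂/n₁ = 2.5, Var(x̄₁−x̄₂) = σ²(1/n₁ + 1/(k·n₁)) = σ²·(k+1)/(k·n₁).
So n₁ = (1 + 1/k)·((z_{α/2} + z_β)/d)² = 1.400 × (2.802/0.62)².
n₁ = 1.400 × 20.42 = 28.6.
Round up: n₁ = 29, giving n₂ = ⌈2.5 × 29⌉ = ⌈72.5⌉ = 73.

n₁ = 29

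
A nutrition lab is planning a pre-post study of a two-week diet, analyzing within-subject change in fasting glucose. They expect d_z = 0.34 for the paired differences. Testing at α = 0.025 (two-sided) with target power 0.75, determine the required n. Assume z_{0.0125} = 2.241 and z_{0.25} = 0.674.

For a paired (one-sample on differences) test: n = ((z_{α/2} + z_β) / d)².
z_{α/2} + z_β = 2.241 + 0.674 = 2.915.
n = (2.915 / 0.34)² = 8.574² = 73.51.
Round up.

n = 74 pairs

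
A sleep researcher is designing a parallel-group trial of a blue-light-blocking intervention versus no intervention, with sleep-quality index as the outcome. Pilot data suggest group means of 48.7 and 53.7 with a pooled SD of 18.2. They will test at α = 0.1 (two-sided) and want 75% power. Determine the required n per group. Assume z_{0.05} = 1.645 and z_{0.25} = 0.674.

n = 143 per group

Cohen's d = |M₁ − M₂| / SD_pooled = |48.7 − 53.7| / 18.2 = 5.0 / 18.2 = 0.275.
For two independent groups with equal n: n = 2·((z_{α/2} + z_β) / d)².
z_{α/2} + z_β = 1.645 + 0.674 = 2.319.
n = 2 × (2.319 / 0.275)² = 2 × 8.433² = 2 × 71.11 = 142.2.
Round up to the next whole participant.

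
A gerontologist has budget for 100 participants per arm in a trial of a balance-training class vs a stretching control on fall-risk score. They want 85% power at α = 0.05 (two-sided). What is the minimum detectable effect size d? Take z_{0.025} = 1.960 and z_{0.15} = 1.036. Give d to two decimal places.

For two independent groups of n = 100 each: d_min = (z_{α/2} + z_β)·√(2/n).
z-sum = 1.960 + 1.036 = 2.996.
d_min = 2.996 × √(2/100) = 2.996 × 0.1414 = 0.424.

d_min ≈ 0.42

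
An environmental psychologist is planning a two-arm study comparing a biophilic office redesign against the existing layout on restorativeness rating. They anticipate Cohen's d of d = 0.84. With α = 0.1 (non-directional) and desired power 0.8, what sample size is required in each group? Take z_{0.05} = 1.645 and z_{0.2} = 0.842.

For two independent groups with equal n: n = 2·((z_{α/2} + z_β) / d)².
z_{α/2} + z_β = 1.645 + 0.842 = 2.487.
n = 2 × (2.487 / 0.84)² = 2 × 2.961² = 2 × 8.77 = 17.5.
Round up to the next whole participant.

n = 18 per group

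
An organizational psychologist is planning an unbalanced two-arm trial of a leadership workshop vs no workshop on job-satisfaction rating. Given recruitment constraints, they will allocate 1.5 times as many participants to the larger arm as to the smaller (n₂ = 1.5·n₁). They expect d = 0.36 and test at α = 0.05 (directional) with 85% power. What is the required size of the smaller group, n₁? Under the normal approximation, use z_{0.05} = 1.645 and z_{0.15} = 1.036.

n₁ = 93

With allocation ratio k = n₂/n₁ = 1.5, Var(x̄₁−x̄₂) = σ²(1/n₁ + 1/(k·n₁)) = σ²·(k+1)/(k·n₁).
So n₁ = (1 + 1/k)·((z_{α} + z_β)/d)² = 1.667 × (2.681/0.36)².
n₁ = 1.667 × 55.46 = 92.4.
Round up: n₁ = 93, giving n₂ = ⌈1.5 × 93⌉ = ⌈139.5⌉ = 140.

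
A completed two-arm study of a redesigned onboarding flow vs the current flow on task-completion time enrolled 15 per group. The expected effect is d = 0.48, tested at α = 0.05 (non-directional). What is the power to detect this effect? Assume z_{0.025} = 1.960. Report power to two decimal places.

power ≈ 0.26

For two equal groups, power = Φ(d·√(n/2) − z_{α/2}).
d·√(n/2) = 0.48 × √(15/2) = 0.48 × 2.739 = 1.315.
z_β = 1.315 − 1.960 = -0.645.
Power = Φ(-0.645) = 0.259.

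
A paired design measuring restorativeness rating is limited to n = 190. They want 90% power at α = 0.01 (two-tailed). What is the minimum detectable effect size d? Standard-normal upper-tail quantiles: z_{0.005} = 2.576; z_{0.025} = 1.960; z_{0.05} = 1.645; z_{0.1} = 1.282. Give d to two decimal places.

For a single sample (or paired design) of n = 190: d_min = (z_{α/2} + z_β)/√n.
z-sum = 2.576 + 1.282 = 3.858.
d_min = 3.858 / √190 = 3.858 / 13.784 = 0.280.

d_min ≈ 0.28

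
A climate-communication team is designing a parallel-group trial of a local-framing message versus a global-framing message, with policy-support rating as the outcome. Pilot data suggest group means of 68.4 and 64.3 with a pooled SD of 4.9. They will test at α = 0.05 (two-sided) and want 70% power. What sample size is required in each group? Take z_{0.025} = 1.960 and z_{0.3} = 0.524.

Cohen's d = |M₁ − M₂| / SD_pooled = |68.4 − 64.3| / 4.9 = 4.1 / 4.9 = 0.837.
For two independent groups with equal n: n = 2·((z_{α/2} + z_β) / d)².
z_{α/2} + z_β = 1.960 + 0.524 = 2.484.
n = 2 × (2.484 / 0.837)² = 2 × 2.968² = 2 × 8.81 = 17.6.
Round up to the next whole participant.

n = 18 per group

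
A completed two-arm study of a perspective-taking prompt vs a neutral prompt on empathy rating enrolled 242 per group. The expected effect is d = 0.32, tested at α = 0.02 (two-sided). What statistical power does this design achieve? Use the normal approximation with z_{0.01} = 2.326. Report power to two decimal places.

For two equal groups, power = Φ(d·√(n/2) − z_{α/2}).
d·√(n/2) = 0.32 × √(242/2) = 0.32 × 11.000 = 3.520.
z_β = 3.520 − 2.326 = 1.194.
Power = Φ(1.194) = 0.884.

power ≈ 0.88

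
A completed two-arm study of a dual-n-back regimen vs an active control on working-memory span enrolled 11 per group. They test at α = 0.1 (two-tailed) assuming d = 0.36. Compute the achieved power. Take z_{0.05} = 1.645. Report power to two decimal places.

For two equal groups, power = Φ(d·√(n/2) − z_{α/2}).
d·√(n/2) = 0.36 × √(11/2) = 0.36 × 2.345 = 0.844.
z_β = 0.844 − 1.645 = -0.801.
Power = Φ(-0.801) = 0.212.

power ≈ 0.21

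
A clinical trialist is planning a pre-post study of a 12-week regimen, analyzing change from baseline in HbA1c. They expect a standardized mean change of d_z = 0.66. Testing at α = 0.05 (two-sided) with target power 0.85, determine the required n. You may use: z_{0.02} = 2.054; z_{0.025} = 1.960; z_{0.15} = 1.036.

n = 21 pairs

For a paired (one-sample on differences) test: n = ((z_{α/2} + z_β) / d)².
z_{α/2} + z_β = 1.960 + 1.036 = 2.996.
n = (2.996 / 0.66)² = 4.539² = 20.61.
Round up.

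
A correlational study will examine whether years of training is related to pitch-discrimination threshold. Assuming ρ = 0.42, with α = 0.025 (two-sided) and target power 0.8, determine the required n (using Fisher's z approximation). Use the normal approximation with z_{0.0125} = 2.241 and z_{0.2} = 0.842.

n = 51

Fisher's z: C = ½·ln((1+r)/(1−r)) = ½·ln(2.4483) = 0.4477.
n = ((z_{α/2} + z_β)/C)² + 3.
(2.241 + 0.842) / 0.4477 = 3.083 / 0.4477 = 6.886.
n = 6.886² + 3 = 47.42 + 3 = 50.4.
Round up.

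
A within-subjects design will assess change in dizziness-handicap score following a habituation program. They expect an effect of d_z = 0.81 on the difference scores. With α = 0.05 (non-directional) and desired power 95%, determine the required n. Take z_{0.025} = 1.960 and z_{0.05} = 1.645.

n = 20 pairs

For a paired (one-sample on differences) test: n = ((z_{α/2} + z_β) / d)².
z_{α/2} + z_β = 1.960 + 1.645 = 3.605.
n = (3.605 / 0.81)² = 4.451² = 19.81.
Round up.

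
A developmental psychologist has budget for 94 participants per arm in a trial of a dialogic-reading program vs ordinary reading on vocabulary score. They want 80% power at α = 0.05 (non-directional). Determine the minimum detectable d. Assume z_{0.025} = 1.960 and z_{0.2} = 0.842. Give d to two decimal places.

For two independent groups of n = 94 each: d_min = (z_{α/2} + z_β)·√(2/n).
z-sum = 1.960 + 0.842 = 2.802.
d_min = 2.802 × √(2/94) = 2.802 × 0.1459 = 0.409.

d_min ≈ 0.41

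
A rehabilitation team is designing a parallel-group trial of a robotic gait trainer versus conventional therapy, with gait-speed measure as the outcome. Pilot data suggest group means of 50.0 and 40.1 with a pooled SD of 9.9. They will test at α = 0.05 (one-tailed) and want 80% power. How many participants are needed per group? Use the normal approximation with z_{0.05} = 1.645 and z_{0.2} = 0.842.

Cohen's d = |M₁ − M₂| / SD_pooled = |50.0 − 40.1| / 9.9 = 9.9 / 9.9 = 1.000.
For two independent groups with equal n: n = 2·((z_{α} + z_β) / d)².
z_{α} + z_β = 1.645 + 0.842 = 2.487.
n = 2 × (2.487 / 1.000)² = 2 × 2.487² = 2 × 6.19 = 12.4.
Round up to the next whole participant.

n = 13 per group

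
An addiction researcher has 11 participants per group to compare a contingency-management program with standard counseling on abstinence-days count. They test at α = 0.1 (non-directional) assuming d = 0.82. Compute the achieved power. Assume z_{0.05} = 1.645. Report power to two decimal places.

power ≈ 0.61

For two equal groups, power = Φ(d·√(n/2) − z_{α/2}).
d·√(n/2) = 0.82 × √(11/2) = 0.82 × 2.345 = 1.923.
z_β = 1.923 − 1.645 = 0.278.
Power = Φ(0.278) = 0.610.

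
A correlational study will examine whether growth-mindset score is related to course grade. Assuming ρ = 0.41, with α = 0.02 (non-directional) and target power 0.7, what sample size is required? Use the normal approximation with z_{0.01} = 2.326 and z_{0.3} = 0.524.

Fisher's z: C = ½·ln((1+r)/(1−r)) = ½·ln(2.3898) = 0.4356.
n = ((z_{α/2} + z_β)/C)² + 3.
(2.326 + 0.524) / 0.4356 = 2.850 / 0.4356 = 6.543.
n = 6.543² + 3 = 42.81 + 3 = 45.8.
Round up.

n = 46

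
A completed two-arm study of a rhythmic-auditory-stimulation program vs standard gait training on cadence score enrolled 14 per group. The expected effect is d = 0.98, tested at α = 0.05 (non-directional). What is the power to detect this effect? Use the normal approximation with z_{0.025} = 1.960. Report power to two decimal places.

power ≈ 0.74

For two equal groups, power = Φ(d·√(n/2) − z_{α/2}).
d·√(n/2) = 0.98 × √(14/2) = 0.98 × 2.646 = 2.593.
z_β = 2.593 − 1.960 = 0.633.
Power = Φ(0.633) = 0.737.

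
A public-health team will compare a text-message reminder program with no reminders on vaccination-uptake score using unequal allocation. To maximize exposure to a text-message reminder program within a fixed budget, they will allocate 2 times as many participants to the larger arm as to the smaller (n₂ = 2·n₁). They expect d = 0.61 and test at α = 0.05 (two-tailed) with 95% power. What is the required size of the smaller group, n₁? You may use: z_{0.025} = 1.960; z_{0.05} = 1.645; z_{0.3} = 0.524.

n₁ = 53

With allocation ratio k = n₂/n₁ = 2, Var(x̄₁−x̄₂) = σ²(1/n₁ + 1/(k·n₁)) = σ²·(k+1)/(k·n₁).
So n₁ = (1 + 1/k)·((z_{α/2} + z_β)/d)² = 1.500 × (3.605/0.61)².
n₁ = 1.500 × 34.93 = 52.4.
Round up: n₁ = 53, giving n₂ = 2 × 53 = 106.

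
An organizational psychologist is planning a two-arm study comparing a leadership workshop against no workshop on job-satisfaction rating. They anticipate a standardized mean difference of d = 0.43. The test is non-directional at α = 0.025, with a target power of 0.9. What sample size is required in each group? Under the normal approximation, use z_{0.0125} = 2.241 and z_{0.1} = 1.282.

n = 135 per group

For two independent groups with equal n: n = 2·((z_{α/2} + z_β) / d)².
z_{α/2} + z_β = 2.241 + 1.282 = 3.523.
n = 2 × (3.523 / 0.43)² = 2 × 8.193² = 2 × 67.13 = 134.3.
Round up to the next whole participant.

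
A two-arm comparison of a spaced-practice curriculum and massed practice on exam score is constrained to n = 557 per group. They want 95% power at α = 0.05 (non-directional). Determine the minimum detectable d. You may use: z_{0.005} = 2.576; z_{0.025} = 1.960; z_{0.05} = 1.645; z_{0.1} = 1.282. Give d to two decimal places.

For two independent groups of n = 557 each: d_min = (z_{α/2} + z_β)·√(2/n).
z-sum = 1.960 + 1.645 = 3.605.
d_min = 3.605 × √(2/557) = 3.605 × 0.0599 = 0.216.

d_min ≈ 0.22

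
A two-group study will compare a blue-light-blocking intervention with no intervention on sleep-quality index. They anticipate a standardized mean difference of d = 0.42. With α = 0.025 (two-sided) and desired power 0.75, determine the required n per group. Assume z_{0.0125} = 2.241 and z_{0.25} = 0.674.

n = 97 per group

For two independent groups with equal n: n = 2·((z_{α/2} + z_β) / d)².
z_{α/2} + z_β = 2.241 + 0.674 = 2.915.
n = 2 × (2.915 / 0.42)² = 2 × 6.940² = 2 × 48.17 = 96.3.
Round up to the next whole participant.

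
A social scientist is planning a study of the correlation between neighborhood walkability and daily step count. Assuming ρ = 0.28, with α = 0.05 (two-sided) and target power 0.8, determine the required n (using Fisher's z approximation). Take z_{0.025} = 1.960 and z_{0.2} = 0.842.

n = 98

Fisher's z: C = ½·ln((1+r)/(1−r)) = ½·ln(1.7778) = 0.2877.
n = ((z_{α/2} + z_β)/C)² + 3.
(1.960 + 0.842) / 0.2877 = 2.802 / 0.2877 = 9.739.
n = 9.739² + 3 = 94.85 + 3 = 97.9.
Round up.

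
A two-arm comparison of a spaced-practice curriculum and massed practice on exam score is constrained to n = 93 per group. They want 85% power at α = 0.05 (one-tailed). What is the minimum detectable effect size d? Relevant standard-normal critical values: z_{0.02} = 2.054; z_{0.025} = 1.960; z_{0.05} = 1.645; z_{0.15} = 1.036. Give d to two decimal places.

d_min ≈ 0.39

For two independent groups of n = 93 each: d_min = (z_{α} + z_β)·√(2/n).
z-sum = 1.645 + 1.036 = 2.681.
d_min = 2.681 × √(2/93) = 2.681 × 0.1466 = 0.393.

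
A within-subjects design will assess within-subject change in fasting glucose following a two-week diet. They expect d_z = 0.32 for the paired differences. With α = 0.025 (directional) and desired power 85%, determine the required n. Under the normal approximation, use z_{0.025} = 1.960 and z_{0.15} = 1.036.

n = 88 pairs

For a paired (one-sample on differences) test: n = ((z_{α} + z_β) / d)².
z_{α} + z_β = 1.960 + 1.036 = 2.996.
n = (2.996 / 0.32)² = 9.362² = 87.66.
Round up.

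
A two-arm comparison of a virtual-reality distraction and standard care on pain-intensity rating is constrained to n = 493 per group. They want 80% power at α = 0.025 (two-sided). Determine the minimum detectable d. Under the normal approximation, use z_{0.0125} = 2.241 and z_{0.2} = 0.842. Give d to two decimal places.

For two independent groups of n = 493 each: d_min = (z_{α/2} + z_β)·√(2/n).
z-sum = 2.241 + 0.842 = 3.083.
d_min = 3.083 × √(2/493) = 3.083 × 0.0637 = 0.196.

d_min ≈ 0.20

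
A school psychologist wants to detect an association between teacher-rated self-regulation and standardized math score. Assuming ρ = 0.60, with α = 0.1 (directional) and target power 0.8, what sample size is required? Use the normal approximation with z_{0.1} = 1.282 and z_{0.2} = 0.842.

Fisher's z: C = ½·ln((1+r)/(1−r)) = ½·ln(4.0000) = 0.6931.
n = ((z_{α} + z_β)/C)² + 3.
(1.282 + 0.842) / 0.6931 = 2.124 / 0.6931 = 3.064.
n = 3.064² + 3 = 9.39 + 3 = 12.4.
Round up.

n = 13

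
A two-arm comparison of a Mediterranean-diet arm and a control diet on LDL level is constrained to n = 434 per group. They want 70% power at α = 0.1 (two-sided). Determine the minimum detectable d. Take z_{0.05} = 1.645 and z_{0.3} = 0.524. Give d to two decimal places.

d_min ≈ 0.15

For two independent groups of n = 434 each: d_min = (z_{α/2} + z_β)·√(2/n).
z-sum = 1.645 + 0.524 = 2.169.
d_min = 2.169 × √(2/434) = 2.169 × 0.0679 = 0.147.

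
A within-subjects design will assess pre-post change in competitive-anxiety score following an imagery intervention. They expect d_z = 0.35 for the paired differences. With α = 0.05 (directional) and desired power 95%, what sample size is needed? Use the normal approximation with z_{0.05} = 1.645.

n = 89 pairs

For a paired (one-sample on differences) test: n = ((z_{α} + z_β) / d)².
z_{α} + z_β = 1.645 + 1.645 = 3.290.
n = (3.290 / 0.35)² = 9.400² = 88.36.
Round up.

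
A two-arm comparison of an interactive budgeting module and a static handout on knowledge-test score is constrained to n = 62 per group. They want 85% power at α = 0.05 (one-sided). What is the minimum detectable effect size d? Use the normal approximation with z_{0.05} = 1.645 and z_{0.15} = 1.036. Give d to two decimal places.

For two independent groups of n = 62 each: d_min = (z_{α} + z_β)·√(2/n).
z-sum = 1.645 + 1.036 = 2.681.
d_min = 2.681 × √(2/62) = 2.681 × 0.1796 = 0.482.

d_min ≈ 0.48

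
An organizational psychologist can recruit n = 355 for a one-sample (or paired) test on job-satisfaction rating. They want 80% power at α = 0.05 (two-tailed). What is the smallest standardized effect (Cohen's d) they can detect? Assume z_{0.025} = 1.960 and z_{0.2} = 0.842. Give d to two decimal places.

d_min ≈ 0.15

For a single sample (or paired design) of n = 355: d_min = (z_{α/2} + z_β)/√n.
z-sum = 1.960 + 0.842 = 2.802.
d_min = 2.802 / √355 = 2.802 / 18.841 = 0.149.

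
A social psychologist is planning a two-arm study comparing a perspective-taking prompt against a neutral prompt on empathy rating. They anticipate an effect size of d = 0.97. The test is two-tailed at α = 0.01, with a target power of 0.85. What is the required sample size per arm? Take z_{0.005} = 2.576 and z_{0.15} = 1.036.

For two independent groups with equal n: n = 2·((z_{α/2} + z_β) / d)².
z_{α/2} + z_β = 2.576 + 1.036 = 3.612.
n = 2 × (3.612 / 0.97)² = 2 × 3.724² = 2 × 13.87 = 27.7.
Round up to the next whole participant.

n = 28 per group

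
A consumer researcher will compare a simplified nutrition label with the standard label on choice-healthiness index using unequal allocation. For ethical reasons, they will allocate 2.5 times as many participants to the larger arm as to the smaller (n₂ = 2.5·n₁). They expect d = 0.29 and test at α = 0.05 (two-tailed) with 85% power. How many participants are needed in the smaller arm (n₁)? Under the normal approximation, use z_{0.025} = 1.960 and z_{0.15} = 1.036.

n₁ = 150

With allocation ratio k = n₂/n₁ = 2.5, Var(x̄₁−x̄₂) = σ²(1/n₁ + 1/(k·n₁)) = σ²·(k+1)/(k·n₁).
So n₁ = (1 + 1/k)·((z_{α/2} + z_β)/d)² = 1.400 × (2.996/0.29)².
n₁ = 1.400 × 106.73 = 149.4.
Round up: n₁ = 150, giving n₂ = 2.5 × 150 = 375.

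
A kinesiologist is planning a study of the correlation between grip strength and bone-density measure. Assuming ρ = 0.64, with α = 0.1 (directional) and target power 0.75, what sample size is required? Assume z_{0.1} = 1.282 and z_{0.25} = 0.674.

Fisher's z: C = ½·ln((1+r)/(1−r)) = ½·ln(4.5556) = 0.7582.
n = ((z_{α} + z_β)/C)² + 3.
(1.282 + 0.674) / 0.7582 = 1.956 / 0.7582 = 2.580.
n = 2.580² + 3 = 6.66 + 3 = 9.7.
Round up.

n = 10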